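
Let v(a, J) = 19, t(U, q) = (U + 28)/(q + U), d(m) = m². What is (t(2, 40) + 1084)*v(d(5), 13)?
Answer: 144267/7 ≈ 20610.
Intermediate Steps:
t(U, q) = (28 + U)/(U + q)
(t(2, 40) + 1084)*v(d(5), 13) = ((28 + 2)/(2 + 40) + 1084)*19 = (30/42 + 1084)*19 = ((1/42)*30 + 1084)*19 = (5/7 + 1084)*19 = (7593/7)*19 = 144267/7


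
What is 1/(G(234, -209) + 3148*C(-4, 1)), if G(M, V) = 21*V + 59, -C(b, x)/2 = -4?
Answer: 1/20854 ≈ 4.7952e-5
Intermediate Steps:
C(b, x) = 8 (C(b, x) = -2*(-4) = 8)
G(M, V) = 59 + 21*V
1/(G(234, -209) + 3148*C(-4, 1)) = 1/((59 + 21*(-209)) + 3148*8) = 1/((59 - 4389) + 25184) = 1/(-4330 + 25184) = 1/20854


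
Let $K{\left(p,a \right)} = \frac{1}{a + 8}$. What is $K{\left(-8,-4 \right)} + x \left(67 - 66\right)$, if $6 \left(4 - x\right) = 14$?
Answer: $\frac{23}{12} \approx 1.9167$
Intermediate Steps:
$x = \frac{5}{3}$ ($x = 4 - \frac{7}{3} = \frac{5}{3} \approx 1.6667$)
$K{\left(p,a \right)} = \frac{1}{8 + a}$
$K{\left(-8,-4 \right)} + x \left(67 - 66\right) = \frac{1}{8 - 4} + \frac{5 \left(67 - 66\right)}{3} = \frac{1}{4} + \frac{5 \left(67 - 66\right)}{3} = \frac{1}{4} + \frac{5}{3} \cdot 1 = \frac{1}{4} + \frac{5}{3} = \frac{23}{12}$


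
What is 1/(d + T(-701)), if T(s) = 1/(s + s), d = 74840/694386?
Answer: 486764586/52115647 ≈ 9.3401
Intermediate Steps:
d = 37420/347193 (d = 74840*(1/694386) = 37420/347193 ≈ 0.10778)
T(s) = 1/(2*s)
1/(d + T(-701)) = 1/(37420/347193 + (½)/(-701)) = 1/(37420/347193 + (½)*(-1/701)) = 1/(37420/347193 - 1/1402) = 1/(52115647/486764586) = 486764586/52115647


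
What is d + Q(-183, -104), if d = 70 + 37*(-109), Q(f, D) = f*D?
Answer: 15069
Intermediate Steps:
Q(f, D) = D*f
d = -3963 (d = 70 - 4033 = -3963)
d + Q(-183, -104) = -3963 - 104*(-183) = -3963 + 19032 = 15069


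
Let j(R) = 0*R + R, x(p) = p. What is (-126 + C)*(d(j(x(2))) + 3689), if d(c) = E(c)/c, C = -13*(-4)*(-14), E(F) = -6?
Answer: -3147844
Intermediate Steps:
C = -728 (C = 52*(-14) = -728)
j(R) = R (j(R) = 0 + R = R)
d(c) = -6/c
(-126 + C)*(d(j(x(2))) + 3689) = (-126 - 728)*(-6/2 + 3689) = -854*(-6*½ + 3689) = -854*(-3 + 3689) = -854*3686 = -3147844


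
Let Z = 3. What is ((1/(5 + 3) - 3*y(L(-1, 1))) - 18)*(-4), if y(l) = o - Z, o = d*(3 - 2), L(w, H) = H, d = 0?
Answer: 71/2 ≈ 35.500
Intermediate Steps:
o = 0 (o = 0*(3 - 2) = 0*1 = 0)
y(l) = -3 (y(l) = 0 - 1*3 = 0 - 3 = -3)
((1/(5 + 3) - 3*y(L(-1, 1))) - 18)*(-4) = ((1/(5 + 3) - 3*(-3)) - 18)*(-4) = ((1/8 + 9) - 18)*(-4) = ((⅛ + 9) - 18)*(-4) = (73/8 - 18)*(-4) = -71/8*(-4) = 71/2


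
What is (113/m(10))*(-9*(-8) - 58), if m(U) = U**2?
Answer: 791/50 ≈ 15.820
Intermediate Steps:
(113/m(10))*(-9*(-8) - 58) = (113/(10**2))*(-9*(-8) - 58) = (113/100)*(72 - 58) = (113*(1/100))*14 = (113/100)*14 = 791/50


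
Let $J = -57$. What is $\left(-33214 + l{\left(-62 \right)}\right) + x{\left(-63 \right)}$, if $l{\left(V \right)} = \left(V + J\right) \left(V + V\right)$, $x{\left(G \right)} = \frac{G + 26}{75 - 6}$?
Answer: $- \frac{1273639}{69} \approx -18459.0$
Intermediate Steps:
$x{\left(G \right)} = \frac{26}{69} + \frac{G}{69}$ ($x{\left(G \right)} = \frac{26 + G}{69} = \left(26 + G\right) \frac{1}{69} = \frac{26}{69} + \frac{G}{69}$)
$l{\left(V \right)} = 2 V \left(-57 + V\right)$ ($l{\left(V \right)} = \left(V - 57\right) \left(V + V\right) = \left(-57 + V\right) 2 V = 2 V \left(-57 + V\right)$)
$\left(-33214 + l{\left(-62 \right)}\right) + x{\left(-63 \right)} = \left(-33214 + 2 \left(-62\right) \left(-57 - 62\right)\right) + \left(\frac{26}{69} + \frac{1}{69} \left(-63\right)\right) = \left(-33214 + 2 \left(-62\right) \left(-119\right)\right) + \left(\frac{26}{69} - \frac{21}{23}\right) = \left(-33214 + 14756\right) - \frac{37}{69} = -18458 - \frac{37}{69} = - \frac{1273639}{69}$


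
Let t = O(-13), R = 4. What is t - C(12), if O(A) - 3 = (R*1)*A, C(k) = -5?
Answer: -44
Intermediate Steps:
O(A) = 3 + 4*A (O(A) = 3 + (4*1)*A = 3 + 4*A)
t = -49 (t = 3 + 4*(-13) = 3 - 52 = -49)
t - C(12) = -49 - 1*(-5) = -49 + 5 = -44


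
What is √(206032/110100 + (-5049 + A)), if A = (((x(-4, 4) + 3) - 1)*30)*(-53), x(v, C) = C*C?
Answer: I*√1020283176417/5505 ≈ 183.49*I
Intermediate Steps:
x(v, C) = C²
A = -28620 (A = (((4² + 3) - 1)*30)*(-53) = (((16 + 3) - 1)*30)*(-53) = ((19 - 1)*30)*(-53) = (18*30)*(-53) = 540*(-53) = -28620)
√(206032/110100 + (-5049 + A)) = √(206032/110100 + (-5049 - 28620)) = √(206032*(1/110100) - 33669) = √(51508/27525 - 33669) = √(-926687717/27525) = I*√1020283176417/5505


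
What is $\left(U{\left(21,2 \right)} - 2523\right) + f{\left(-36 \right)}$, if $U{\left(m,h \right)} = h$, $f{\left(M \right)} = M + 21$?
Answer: $-2536$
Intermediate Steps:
$f{\left(M \right)} = 21 + M$
$\left(U{\left(21,2 \right)} - 2523\right) + f{\left(-36 \right)} = \left(2 - 2523\right) + \left(21 - 36\right) = -2521 - 15 = -2536$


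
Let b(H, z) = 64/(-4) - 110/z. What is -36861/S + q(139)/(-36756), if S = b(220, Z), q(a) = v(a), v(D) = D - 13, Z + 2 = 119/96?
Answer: -2747393785/9589232 ≈ -286.51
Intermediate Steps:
Z = -73/96 (Z = -2 + 119/96 = -73/96 ≈ -0.76042)
v(D) = -13 + D
q(a) = -13 + a
b(H, z) = -16 - 110/z (b(H, z) = 64*(-¼) - 110/z = -16 - 110/z)
S = 9392/73 (S = -16 - 110/(-73/96) = -16 - 110*(-96/73) = -16 + 10560/73 = 9392/73 ≈ 128.66)
-36861/S + q(139)/(-36756) = -36861/9392/73 + (-13 + 139)/(-36756) = -36861*73/9392 + 126*(-1/36756) = -2690853/9392 - 7/2042 = -2747393785/9589232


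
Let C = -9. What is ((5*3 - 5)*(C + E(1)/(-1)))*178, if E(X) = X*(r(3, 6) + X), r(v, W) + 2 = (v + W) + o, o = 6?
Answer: -40940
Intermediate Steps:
r(v, W) = 4 + W + v (r(v, W) = -2 + ((v + W) + 6) = -2 + ((W + v) + 6) = -2 + (6 + W + v) = 4 + W + v)
E(X) = X*(13 + X) (E(X) = X*((4 + 6 + 3) + X) = X*(13 + X))
((5*3 - 5)*(C + E(1)/(-1)))*178 = ((5*3 - 5)*(-9 + (1*(13 + 1))/(-1)))*178 = ((15 - 5)*(-9 + (1*14)*(-1)))*178 = (10*(-9 + 14*(-1)))*178 = (10*(-9 - 14))*178 = (10*(-23))*178 = -230*178 = -40940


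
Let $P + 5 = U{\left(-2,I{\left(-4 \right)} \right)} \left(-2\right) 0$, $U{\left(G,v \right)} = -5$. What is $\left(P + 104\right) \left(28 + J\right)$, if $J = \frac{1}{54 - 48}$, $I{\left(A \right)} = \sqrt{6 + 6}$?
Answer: $\frac{5577}{2} \approx 2788.5$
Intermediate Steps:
$I{\left(A \right)} = 2 \sqrt{3}$ ($I{\left(A \right)} = \sqrt{12} = 2 \sqrt{3}$)
$J = \frac{1}{6} \approx 0.16667$
$P = -5$ ($P = -5 + \left(-5\right) \left(-2\right) 0 = -5 + 10 \cdot 0 = -5 + 0 = -5$)
$\left(P + 104\right) \left(28 + J\right) = \left(-5 + 104\right) \left(28 + \frac{1}{6}\right) = 99 \cdot \frac{169}{6} = \frac{5577}{2}$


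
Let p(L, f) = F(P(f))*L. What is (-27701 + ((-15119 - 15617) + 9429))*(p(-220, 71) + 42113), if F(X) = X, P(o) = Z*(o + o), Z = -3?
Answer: -6656903664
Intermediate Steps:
P(o) = -6*o (P(o) = -3*(o + o) = -6*o)
p(L, f) = -6*L*f (p(L, f) = (-6*f)*L = -6*L*f)
(-27701 + ((-15119 - 15617) + 9429))*(p(-220, 71) + 42113) = (-27701 + ((-15119 - 15617) + 9429))*(-6*(-220)*71 + 42113) = (-27701 + (-30736 + 9429))*(93720 + 42113) = (-27701 - 21307)*135833 = -49008*135833 = -6656903664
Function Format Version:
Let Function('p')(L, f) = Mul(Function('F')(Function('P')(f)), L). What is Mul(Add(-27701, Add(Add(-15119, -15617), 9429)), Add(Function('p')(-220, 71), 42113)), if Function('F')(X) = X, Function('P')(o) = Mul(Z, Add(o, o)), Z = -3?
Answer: -6656903664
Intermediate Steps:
Function('P')(o) = Mul(-6, o) (Function('P')(o) = Mul(-3, Add(o, o)) = Mul(-3, Mul(2, o)) = Mul(-6, o))
Function('p')(L, f) = Mul(-6, L, f) (Function('p')(L, f) = Mul(Mul(-6, f), L) = Mul(-6, L, f))
Mul(Add(-27701, Add(Add(-15119, -15617), 9429)), Add(Function('p')(-220, 71), 42113)) = Mul(Add(-27701, Add(Add(-15119, -15617), 9429)), Add(Mul(-6, -220, 71), 42113)) = Mul(Add(-27701, Add(-30736, 9429)), Add(93720, 42113)) = Mul(Add(-27701, -21307), 135833) = Mul(-49008, 135833) = -6656903664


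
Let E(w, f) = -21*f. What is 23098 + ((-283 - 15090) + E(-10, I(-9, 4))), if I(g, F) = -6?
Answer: 7851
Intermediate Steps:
23098 + ((-283 - 15090) + E(-10, I(-9, 4))) = 23098 + ((-283 - 15090) - 21*(-6)) = 23098 + (-15373 + 126) = 23098 - 15247 = 7851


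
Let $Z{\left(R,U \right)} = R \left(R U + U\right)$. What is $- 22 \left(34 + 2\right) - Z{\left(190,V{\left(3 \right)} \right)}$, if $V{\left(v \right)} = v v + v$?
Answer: $-436272$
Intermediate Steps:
$V{\left(v \right)} = v + v^{2}$ ($V{\left(v \right)} = v^{2} + v = v + v^{2}$)
$Z{\left(R,U \right)} = R \left(U + R U\right)$
$- 22 \left(34 + 2\right) - Z{\left(190,V{\left(3 \right)} \right)} = - 22 \left(34 + 2\right) - 190 \cdot 3 \left(1 + 3\right) \left(1 + 190\right) = - 22 \cdot 36 - 190 \cdot 3 \cdot 4 \cdot 191 = \left(-1\right) 792 - 190 \cdot 12 \cdot 191 = -792 - 435480 = -436272$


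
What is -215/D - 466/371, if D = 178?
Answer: -162713/66038 ≈ -2.4639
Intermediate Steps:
-215/D - 466/371 = -215/178 - 466/371 = -162713/66038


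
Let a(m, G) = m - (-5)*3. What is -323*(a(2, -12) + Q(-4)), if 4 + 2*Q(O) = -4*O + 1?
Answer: -15181/2 ≈ -7590.5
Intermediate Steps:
a(m, G) = 15 + m (a(m, G) = m - 1*(-15) = m + 15 = 15 + m)
Q(O) = -3/2 - 2*O (Q(O) = -2 + (-4*O + 1)/2 = -2 + (1 - 4*O)/2 = -2 + (½ - 2*O) = -3/2 - 2*O)
-323*(a(2, -12) + Q(-4)) = -323*((15 + 2) + (-3/2 - 2*(-4))) = -323*(17 + (-3/2 + 8)) = -323*(17 + 13/2) = -323*47/2 = -15181/2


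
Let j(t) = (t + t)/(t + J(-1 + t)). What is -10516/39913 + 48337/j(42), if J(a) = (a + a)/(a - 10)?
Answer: 2792979890/108717 ≈ 25690.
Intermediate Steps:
J(a) = 2*a/(-10 + a) (J(a) = (2*a)/(-10 + a) = 2*a/(-10 + a))
j(t) = 2*t/(t + 2*(-1 + t)/(-11 + t)) (j(t) = (t + t)/(t + 2*(-1 + t)/(-10 + (-1 + t))) = (2*t)/(t + 2*(-1 + t)/(-11 + t)) = 2*t/(t + 2*(-1 + t)/(-11 + t)))
-10516/39913 + 48337/j(42) = -10516/39913 + 48337/((2*42*(-11 + 42)/(-2 + 42**2 - 9*42))) = -10516*1/39913 + 48337/((2*42*31/(-2 + 1764 - 378))) = -44/167 + 48337/((2*42*31/1384)) = -44/167 + 48337/((2*42*(1/1384)*31)) = -44/167 + 48337/(651/346) = -44/167 + 48337*(346/651) = -44/167 + 16724602/651 = 2792979890/108717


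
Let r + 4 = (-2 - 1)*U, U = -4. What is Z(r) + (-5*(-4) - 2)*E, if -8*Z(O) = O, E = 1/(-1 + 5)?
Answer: 7/2 ≈ 3.5000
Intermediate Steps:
r = 8 (r = -4 + (-2 - 1)*(-4) = -4 - 3*(-4) = -4 + 12 = 8)
E = ¼ (E = 1/4 = ¼ ≈ 0.25000)
Z(O) = -O/8
Z(r) + (-5*(-4) - 2)*E = -⅛*8 + (-5*(-4) - 2)*(¼) = -1 + (20 - 2)*(¼) = -1 + 18*(¼) = -1 + 9/2 = 7/2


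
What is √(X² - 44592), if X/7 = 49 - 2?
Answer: √63649 ≈ 252.29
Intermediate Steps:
X = 329 (X = 7*(49 - 2) = 7*47 = 329)
√(X² - 44592) = √(329² - 44592) = √(108241 - 44592) = √63649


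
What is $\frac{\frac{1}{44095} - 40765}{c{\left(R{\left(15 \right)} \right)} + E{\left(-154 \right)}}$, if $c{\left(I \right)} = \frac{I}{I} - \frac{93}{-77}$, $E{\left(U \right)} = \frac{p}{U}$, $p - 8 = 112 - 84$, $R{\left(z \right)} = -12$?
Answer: $- \frac{69205007949}{3351220} \approx -20651.0$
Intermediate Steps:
$p = 36$ ($p = 8 + \left(112 - 84\right) = 8 + 28 = 36$)
$E{\left(U \right)} = \frac{36}{U}$
$c{\left(I \right)} = \frac{170}{77}$ ($c{\left(I \right)} = 1 - - \frac{93}{77} = 1 + \frac{93}{77} = \frac{170}{77}$)
$\frac{\frac{1}{44095} - 40765}{c{\left(R{\left(15 \right)} \right)} + E{\left(-154 \right)}} = \frac{\frac{1}{44095} - 40765}{\frac{170}{77} + \frac{36}{-154}} = \frac{\frac{1}{44095} - 40765}{\frac{170}{77} + 36 \left(- \frac{1}{154}\right)} = - \frac{1797532674}{44095 \left(\frac{170}{77} - \frac{18}{77}\right)} = - \frac{1797532674}{44095 \cdot \frac{152}{77}} = \left(- \frac{1797532674}{44095}\right) \frac{77}{152} = - \frac{69205007949}{3351220}$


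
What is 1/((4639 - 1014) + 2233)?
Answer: 1/5858 ≈ 0.00017071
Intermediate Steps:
1/((4639 - 1014) + 2233) = 1/(3625 + 2233) = 1/5858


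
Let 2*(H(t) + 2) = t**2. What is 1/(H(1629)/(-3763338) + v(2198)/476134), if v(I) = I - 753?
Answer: -1791853175292/626305376269 ≈ -2.8610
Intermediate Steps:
H(t) = -2 + t**2/2
v(I) = -753 + I
1/(H(1629)/(-3763338) + v(2198)/476134) = 1/((-2 + (1/2)*1629**2)/(-3763338) + (-753 + 2198)/476134) = 1/((-2 + (1/2)*2653641)*(-1/3763338) + 1445*(1/476134)) = 1/((-2 + 2653641/2)*(-1/3763338) + 1445/476134) = 1/((2653637/2)*(-1/3763338) + 1445/476134) = 1/(-2653637/7526676 + 1445/476134) = 1/(-626305376269/1791853175292) = -1791853175292/626305376269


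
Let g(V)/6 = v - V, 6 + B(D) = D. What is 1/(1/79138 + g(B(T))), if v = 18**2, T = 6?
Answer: 79138/153844273 ≈ 0.00051440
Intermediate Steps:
v = 324
B(D) = -6 + D
g(V) = 1944 - 6*V (g(V) = 6*(324 - V) = 1944 - 6*V)
1/(1/79138 + g(B(T))) = 1/(1/79138 + (1944 - 6*(-6 + 6))) = 1/(1/79138 + (1944 - 6*0)) = 1/(1/79138 + (1944 + 0)) = 1/(1/79138 + 1944) = 1/(153844273/79138) = 79138/153844273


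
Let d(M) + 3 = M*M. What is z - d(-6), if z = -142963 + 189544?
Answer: 46548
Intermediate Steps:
d(M) = -3 + M² (d(M) = -3 + M*M = -3 + M²)
z = 46581
z - d(-6) = 46581 - (-3 + (-6)²) = 46581 - (-3 + 36) = 46581 - 1*33 = 46581 - 33 = 46548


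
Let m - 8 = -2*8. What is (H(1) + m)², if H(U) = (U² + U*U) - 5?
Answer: 121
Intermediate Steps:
H(U) = -5 + 2*U² (H(U) = (U² + U²) - 5 = 2*U² - 5 = -5 + 2*U²)
m = -8 (m = 8 - 2*8 = 8 - 16 = -8)
(H(1) + m)² = ((-5 + 2*1²) - 8)² = ((-5 + 2*1) - 8)² = ((-5 + 2) - 8)² = (-3 - 8)² = (-11)² = 121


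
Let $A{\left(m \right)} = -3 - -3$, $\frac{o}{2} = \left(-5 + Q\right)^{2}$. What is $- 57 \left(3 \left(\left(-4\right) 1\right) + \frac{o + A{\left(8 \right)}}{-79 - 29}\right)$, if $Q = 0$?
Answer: $\frac{12787}{18} \approx 710.39$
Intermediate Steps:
$o = 50$ ($o = 2 \left(-5 + 0\right)^{2} = 2 \left(-5\right)^{2} = 2 \cdot 25 = 50$)
$A{\left(m \right)} = 0$ ($A{\left(m \right)} = -3 + 3 = 0$)
$- 57 \left(3 \left(\left(-4\right) 1\right) + \frac{o + A{\left(8 \right)}}{-79 - 29}\right) = - 57 \left(3 \left(\left(-4\right) 1\right) + \frac{50 + 0}{-79 - 29}\right) = - 57 \left(3 \left(-4\right) + \frac{50}{-79 + \left(-31 + 2\right)}\right) = - 57 \left(-12 + \frac{50}{-79 - 29}\right) = - 57 \left(-12 + \frac{50}{-108}\right) = - 57 \left(-12 + 50 \left(- \frac{1}{108}\right)\right) = - 57 \left(-12 - \frac{25}{54}\right) = \left(-57\right) \left(- \frac{673}{54}\right) = \frac{12787}{18}$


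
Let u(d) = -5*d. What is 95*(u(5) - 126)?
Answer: -14345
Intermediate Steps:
95*(u(5) - 126) = 95*(-5*5 - 126) = 95*(-25 - 126) = 95*(-151) = -14345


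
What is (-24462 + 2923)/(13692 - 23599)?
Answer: 21539/9907 ≈ 2.1741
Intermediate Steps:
(-24462 + 2923)/(13692 - 23599) = -21539/(-9907) = -21539*(-1/9907) = 21539/9907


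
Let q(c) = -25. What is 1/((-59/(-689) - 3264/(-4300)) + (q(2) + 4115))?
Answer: 740675/3029986399 ≈ 0.00024445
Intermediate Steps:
1/((-59/(-689) - 3264/(-4300)) + (q(2) + 4115)) = 1/((-59/(-689) - 3264/(-4300)) + (-25 + 4115)) = 1/((-59*(-1/689) - 3264*(-1/4300)) + 4090) = 1/((59/689 + 816/1075) + 4090) = 1/(625649/740675 + 4090) = 1/(3029986399/740675) = 740675/3029986399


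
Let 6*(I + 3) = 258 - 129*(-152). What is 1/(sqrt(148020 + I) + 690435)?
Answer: 690435/476700337897 - 4*sqrt(9458)/476700337897 ≈ 1.4475e-6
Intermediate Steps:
I = 3308 (I = -3 + (258 - 129*(-152))/6 = -3 + (258 + 19608)/6 = -3 + (1/6)*19866 = -3 + 3311 = 3308)
1/(sqrt(148020 + I) + 690435) = 1/(sqrt(148020 + 3308) + 690435) = 1/(sqrt(151328) + 690435) = 1/(4*sqrt(9458) + 690435) = 1/(690435 + 4*sqrt(9458))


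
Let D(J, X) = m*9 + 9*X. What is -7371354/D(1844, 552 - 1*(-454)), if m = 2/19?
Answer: -23342621/28674 ≈ -814.07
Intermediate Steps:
m = 2/19 (m = 2*(1/19) = 2/19 ≈ 0.10526)
D(J, X) = 18/19 + 9*X (D(J, X) = (2/19)*9 + 9*X = 18/19 + 9*X)
-7371354/D(1844, 552 - 1*(-454)) = -7371354/(18/19 + 9*(552 - 1*(-454))) = -7371354/(18/19 + 9*(552 + 454)) = -7371354/(18/19 + 9*1006) = -7371354/(18/19 + 9054) = -7371354/172044/19 = -7371354*19/172044 = -23342621/28674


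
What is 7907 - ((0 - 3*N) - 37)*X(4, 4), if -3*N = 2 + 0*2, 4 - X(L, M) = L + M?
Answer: 7767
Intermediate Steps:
X(L, M) = 4 - L - M (X(L, M) = 4 - (L + M) = 4 + (-L - M) = 4 - L - M)
N = -⅔ (N = -(2 + 0*2)/3 = -(2 + 0)/3 = -⅓*2 = -⅔ ≈ -0.66667)
7907 - ((0 - 3*N) - 37)*X(4, 4) = 7907 - ((0 - 3*(-⅔)) - 37)*(4 - 1*4 - 1*4) = 7907 - ((0 + 2) - 37)*(4 - 4 - 4) = 7907 - (2 - 37)*(-4) = 7907 - (-35)*(-4) = 7907 - 1*140 = 7907 - 140 = 7767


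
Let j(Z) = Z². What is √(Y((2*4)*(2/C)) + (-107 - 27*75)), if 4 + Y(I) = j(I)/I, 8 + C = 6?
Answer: 4*I*√134 ≈ 46.303*I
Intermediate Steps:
C = -2 (C = -8 + 6 = -2)
Y(I) = -4 + I (Y(I) = -4 + I²/I = -4 + I)
√(Y((2*4)*(2/C)) + (-107 - 27*75)) = √((-4 + (2*4)*(2/(-2))) + (-107 - 27*75)) = √((-4 + 8*(2*(-½))) + (-107 - 2025)) = √((-4 + 8*(-1)) - 2132) = √((-4 - 8) - 2132) = √(-12 - 2132) = √(-2144) = 4*I*√134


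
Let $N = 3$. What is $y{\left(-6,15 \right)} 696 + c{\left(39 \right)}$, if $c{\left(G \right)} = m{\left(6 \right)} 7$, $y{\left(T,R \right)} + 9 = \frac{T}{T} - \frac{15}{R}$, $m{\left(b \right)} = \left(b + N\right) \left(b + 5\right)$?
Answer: $-5571$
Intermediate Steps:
$m{\left(b \right)} = \left(3 + b\right) \left(5 + b\right)$ ($m{\left(b \right)} = \left(b + 3\right) \left(b + 5\right) = \left(3 + b\right) \left(5 + b\right)$)
$y{\left(T,R \right)} = -8 - \frac{15}{R}$ ($y{\left(T,R \right)} = -9 + \left(\frac{T}{T} - \frac{15}{R}\right) = -9 + \left(1 - \frac{15}{R}\right) = -8 - \frac{15}{R}$)
$c{\left(G \right)} = 693$ ($c{\left(G \right)} = \left(15 + 6^{2} + 8 \cdot 6\right) 7 = \left(15 + 36 + 48\right) 7 = 99 \cdot 7 = 693$)
$y{\left(-6,15 \right)} 696 + c{\left(39 \right)} = \left(-8 - \frac{15}{15}\right) 696 + 693 = \left(-8 - 1\right) 696 + 693 = \left(-9\right) 696 + 693 = -6264 + 693 = -5571$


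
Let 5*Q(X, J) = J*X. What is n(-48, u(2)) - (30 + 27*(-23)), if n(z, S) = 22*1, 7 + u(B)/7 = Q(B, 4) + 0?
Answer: 613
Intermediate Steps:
Q(X, J) = J*X/5 (Q(X, J) = (J*X)/5 = J*X/5)
u(B) = -49 + 28*B/5 (u(B) = -49 + 7*((⅕)*4*B + 0) = -49 + 7*(4*B/5 + 0) = -49 + 7*(4*B/5) = -49 + 28*B/5)
n(z, S) = 22
n(-48, u(2)) - (30 + 27*(-23)) = 22 - (30 + 27*(-23)) = 22 - (30 - 621) = 22 - 1*(-591) = 22 + 591 = 613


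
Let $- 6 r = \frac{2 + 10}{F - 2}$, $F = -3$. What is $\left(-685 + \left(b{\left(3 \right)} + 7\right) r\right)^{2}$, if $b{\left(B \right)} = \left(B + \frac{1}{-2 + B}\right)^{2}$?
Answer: $\frac{11417641}{25} \approx 4.5671 \cdot 10^{5}$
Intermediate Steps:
$r = \frac{2}{5}$ ($r = - \frac{\left(2 + 10\right) \frac{1}{-3 - 2}}{6} = - \frac{12 \frac{1}{-5}}{6} = - \frac{12 \left(- \frac{1}{5}\right)}{6} = \left(- \frac{1}{6}\right) \left(- \frac{12}{5}\right) = \frac{2}{5} \approx 0.4$)
$\left(-685 + \left(b{\left(3 \right)} + 7\right) r\right)^{2} = \left(-685 + \left(\frac{\left(1 + 3^{2} - 6\right)^{2}}{\left(-2 + 3\right)^{2}} + 7\right) \frac{2}{5}\right)^{2} = \left(-685 + \left(1^{-2} \left(1 + 9 - 6\right)^{2} + 7\right) \frac{2}{5}\right)^{2} = \left(-685 + \left(1 \cdot 4^{2} + 7\right) \frac{2}{5}\right)^{2} = \left(-685 + \left(1 \cdot 16 + 7\right) \frac{2}{5}\right)^{2} = \left(-685 + \left(16 + 7\right) \frac{2}{5}\right)^{2} = \left(-685 + 23 \cdot \frac{2}{5}\right)^{2} = \left(-685 + \frac{46}{5}\right)^{2} = \left(- \frac{3379}{5}\right)^{2} = \frac{11417641}{25}$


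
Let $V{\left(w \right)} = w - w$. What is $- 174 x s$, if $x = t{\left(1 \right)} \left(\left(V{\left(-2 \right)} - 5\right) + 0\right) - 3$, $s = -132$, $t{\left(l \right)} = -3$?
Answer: $275616$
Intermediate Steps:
$V{\left(w \right)} = 0$
$x = 12$ ($x = - 3 \left(\left(0 - 5\right) + 0\right) - 3 = - 3 \left(-5 + 0\right) - 3 = \left(-3\right) \left(-5\right) - 3 = 15 - 3 = 12$)
$- 174 x s = \left(-174\right) 12 \left(-132\right) = \left(-2088\right) \left(-132\right) = 275616$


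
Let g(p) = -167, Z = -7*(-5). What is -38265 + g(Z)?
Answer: -38432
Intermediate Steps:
Z = 35
-38265 + g(Z) = -38265 - 167 = -38432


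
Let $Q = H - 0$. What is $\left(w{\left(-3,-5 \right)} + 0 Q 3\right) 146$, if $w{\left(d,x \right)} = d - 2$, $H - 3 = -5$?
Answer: $-730$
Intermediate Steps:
$H = -2$ ($H = 3 - 5 = -2$)
$Q = -2$ ($Q = -2 - 0 = -2 + 0 = -2$)
$w{\left(d,x \right)} = -2 + d$ ($w{\left(d,x \right)} = d - 2 = -2 + d$)
$\left(w{\left(-3,-5 \right)} + 0 Q 3\right) 146 = \left(\left(-2 - 3\right) + 0 \left(-2\right) 3\right) 146 = \left(-5 + 0 \cdot 3\right) 146 = \left(-5 + 0\right) 146 = \left(-5\right) 146 = -730$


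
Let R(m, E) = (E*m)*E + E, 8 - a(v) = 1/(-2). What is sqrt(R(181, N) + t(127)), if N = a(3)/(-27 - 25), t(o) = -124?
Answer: I*sqrt(1290643)/104 ≈ 10.924*I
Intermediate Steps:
a(v) = 17/2 (a(v) = 8 - 1/(-2) = 8 - 1*(-1/2) = 8 + 1/2 = 17/2)
N = -17/104 (N = (17/2)/(-27 - 25) = (17/2)/(-52) = -1/52*17/2 = -17/104 ≈ -0.16346)
R(m, E) = E + m*E**2 (R(m, E) = m*E**2 + E = E + m*E**2)
sqrt(R(181, N) + t(127)) = sqrt(-17*(1 - 17/104*181)/104 - 124) = sqrt(-17*(1 - 3077/104)/104 - 124) = sqrt(-17/104*(-2973/104) - 124) = sqrt(50541/10816 - 124) = sqrt(-1290643/10816) = I*sqrt(1290643)/104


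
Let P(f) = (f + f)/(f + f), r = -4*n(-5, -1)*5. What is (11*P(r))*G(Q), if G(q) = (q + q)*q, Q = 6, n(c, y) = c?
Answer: 792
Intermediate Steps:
G(q) = 2*q² (G(q) = (2*q)*q = 2*q²)
r = 100 (r = -4*(-5)*5 = 20*5 = 100)
P(f) = 1 (P(f) = (2*f)/((2*f)) = (2*f)*(1/(2*f)) = 1)
(11*P(r))*G(Q) = (11*1)*(2*6²) = 11*(2*36) = 11*72 = 792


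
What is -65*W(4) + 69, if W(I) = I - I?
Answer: 69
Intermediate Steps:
W(I) = 0
-65*W(4) + 69 = -65*0 + 69 = 0 + 69 = 69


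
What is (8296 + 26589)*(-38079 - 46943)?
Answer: -2965992470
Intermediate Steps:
(8296 + 26589)*(-38079 - 46943) = 34885*(-85022) = -2965992470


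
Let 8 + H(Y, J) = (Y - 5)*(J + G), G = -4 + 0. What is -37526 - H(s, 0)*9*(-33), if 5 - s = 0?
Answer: -39902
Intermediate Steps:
s = 5 (s = 5 - 1*0 = 5 + 0 = 5)
G = -4
H(Y, J) = -8 + (-5 + Y)*(-4 + J) (H(Y, J) = -8 + (Y - 5)*(J - 4) = -8 + (-5 + Y)*(-4 + J))
-37526 - H(s, 0)*9*(-33) = -37526 - (12 - 5*0 - 4*5 + 0*5)*9*(-33) = -37526 - (12 + 0 - 20 + 0)*9*(-33) = -37526 - (-8*9)*(-33) = -37526 - (-72)*(-33) = -37526 - 1*2376 = -37526 - 2376 = -39902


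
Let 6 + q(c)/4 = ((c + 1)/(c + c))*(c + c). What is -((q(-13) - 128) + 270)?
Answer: -70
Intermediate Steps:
q(c) = -20 + 4*c (q(c) = -24 + 4*(((c + 1)/(c + c))*(c + c)) = -24 + 4*(((1 + c)/((2*c)))*(2*c)) = -24 + 4*(((1 + c)*(1/(2*c)))*(2*c)) = -24 + 4*(((1 + c)/(2*c))*(2*c)) = -24 + 4*(1 + c) = -24 + (4 + 4*c) = -20 + 4*c)
-((q(-13) - 128) + 270) = -(((-20 + 4*(-13)) - 128) + 270) = -(((-20 - 52) - 128) + 270) = -((-72 - 128) + 270) = -(-200 + 270) = -1*70 = -70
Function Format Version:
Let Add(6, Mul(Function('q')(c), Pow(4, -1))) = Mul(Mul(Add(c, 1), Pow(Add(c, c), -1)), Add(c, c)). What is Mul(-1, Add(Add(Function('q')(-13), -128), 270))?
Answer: -70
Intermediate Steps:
Function('q')(c) = Add(-20, Mul(4, c)) (Function('q')(c) = Add(-24, Mul(4, Mul(Mul(Add(c, 1), Pow(Add(c, c), -1)), Add(c, c)))) = Add(-24, Mul(4, Mul(Mul(Add(1, c), Pow(Mul(2, c), -1)), Mul(2, c)))) = Add(-24, Mul(4, Mul(Mul(Add(1, c), Mul(Rational(1, 2), Pow(c, -1))), Mul(2, c)))) = Add(-24, Mul(4, Mul(Mul(Rational(1, 2), Pow(c, -1), Add(1, c)), Mul(2, c)))) = Add(-24, Mul(4, Add(1, c))) = Add(-24, Add(4, Mul(4, c))) = Add(-20, Mul(4, c)))
Mul(-1, Add(Add(Function('q')(-13), -128), 270)) = Mul(-1, Add(Add(Add(-20, Mul(4, -13)), -128), 270)) = Mul(-1, Add(Add(Add(-20, -52), -128), 270)) = Mul(-1, Add(Add(-72, -128), 270)) = Mul(-1, Add(-200, 270)) = Mul(-1, 70) = -70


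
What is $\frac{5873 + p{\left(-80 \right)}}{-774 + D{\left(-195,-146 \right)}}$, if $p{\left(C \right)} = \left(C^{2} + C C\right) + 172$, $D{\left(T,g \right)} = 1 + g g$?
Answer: $\frac{18845}{20543} \approx 0.91734$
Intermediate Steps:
$D{\left(T,g \right)} = 1 + g^{2}$
$p{\left(C \right)} = 172 + 2 C^{2}$ ($p{\left(C \right)} = \left(C^{2} + C^{2}\right) + 172 = 2 C^{2} + 172 = 172 + 2 C^{2}$)
$\frac{5873 + p{\left(-80 \right)}}{-774 + D{\left(-195,-146 \right)}} = \frac{5873 + \left(172 + 2 \left(-80\right)^{2}\right)}{-774 + \left(1 + \left(-146\right)^{2}\right)} = \frac{5873 + \left(172 + 2 \cdot 6400\right)}{-774 + \left(1 + 21316\right)} = \frac{5873 + \left(172 + 12800\right)}{-774 + 21317} = \frac{5873 + 12972}{20543} = 18845 \cdot \frac{1}{20543} = \frac{18845}{20543}$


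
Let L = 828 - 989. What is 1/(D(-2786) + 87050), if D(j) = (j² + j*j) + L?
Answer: 1/15610481 ≈ 6.4060e-8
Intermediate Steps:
L = -161
D(j) = -161 + 2*j² (D(j) = (j² + j*j) - 161 = (j² + j²) - 161 = 2*j² - 161 = -161 + 2*j²)
1/(D(-2786) + 87050) = 1/((-161 + 2*(-2786)²) + 87050) = 1/((-161 + 2*7761796) + 87050) = 1/((-161 + 15523592) + 87050) = 1/(15523431 + 87050) = 1/15610481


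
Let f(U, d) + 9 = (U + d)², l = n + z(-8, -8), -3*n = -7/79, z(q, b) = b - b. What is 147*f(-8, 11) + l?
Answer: 7/237 ≈ 0.029536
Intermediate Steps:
z(q, b) = 0
n = 7/237 (n = -(-7)/(3*79) = -⅓*(-7/79) = 7/237 ≈ 0.029536)
l = 7/237 (l = 7/237 + 0 = 7/237 ≈ 0.029536)
f(U, d) = -9 + (U + d)²
147*f(-8, 11) + l = 147*(-9 + (-8 + 11)²) + 7/237 = 147*(-9 + 3²) + 7/237 = 147*(-9 + 9) + 7/237 = 147*0 + 7/237 = 0 + 7/237 = 7/237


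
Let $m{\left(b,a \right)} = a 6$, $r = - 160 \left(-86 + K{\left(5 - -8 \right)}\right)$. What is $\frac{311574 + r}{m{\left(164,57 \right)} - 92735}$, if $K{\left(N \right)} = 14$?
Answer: $- \frac{323094}{92393} \approx -3.497$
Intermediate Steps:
$r = 11520$ ($r = - 160 \left(-86 + 14\right) = \left(-160\right) \left(-72\right) = 11520$)
$m{\left(b,a \right)} = 6 a$
$\frac{311574 + r}{m{\left(164,57 \right)} - 92735} = \frac{311574 + 11520}{6 \cdot 57 - 92735} = \frac{323094}{342 - 92735} = \frac{323094}{-92393} = 323094 \left(- \frac{1}{92393}\right) = - \frac{323094}{92393}$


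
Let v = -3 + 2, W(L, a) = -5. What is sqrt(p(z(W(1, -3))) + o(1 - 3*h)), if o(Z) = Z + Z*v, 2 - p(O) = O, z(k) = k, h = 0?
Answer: sqrt(7) ≈ 2.6458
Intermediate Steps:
v = -1
p(O) = 2 - O
o(Z) = 0 (o(Z) = Z + Z*(-1) = Z - Z = 0)
sqrt(p(z(W(1, -3))) + o(1 - 3*h)) = sqrt((2 - 1*(-5)) + 0) = sqrt((2 + 5) + 0) = sqrt(7 + 0) = sqrt(7)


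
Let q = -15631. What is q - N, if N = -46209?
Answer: 30578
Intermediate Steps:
q - N = -15631 - 1*(-46209) = -15631 + 46209 = 30578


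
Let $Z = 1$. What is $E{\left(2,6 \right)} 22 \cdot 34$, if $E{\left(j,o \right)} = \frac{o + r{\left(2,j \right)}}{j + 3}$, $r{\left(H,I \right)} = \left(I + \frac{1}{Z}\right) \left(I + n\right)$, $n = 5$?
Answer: $\frac{20196}{5} \approx 4039.2$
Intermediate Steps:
$r{\left(H,I \right)} = \left(1 + I\right) \left(5 + I\right)$ ($r{\left(H,I \right)} = \left(I + 1^{-1}\right) \left(I + 5\right) = \left(I + 1\right) \left(5 + I\right) = \left(1 + I\right) \left(5 + I\right)$)
$E{\left(j,o \right)} = \frac{5 + j + o + j \left(5 + j\right)}{3 + j}$ ($E{\left(j,o \right)} = \frac{o + \left(5 + j + j \left(5 + j\right)\right)}{j + 3} = \frac{5 + j + o + j \left(5 + j\right)}{3 + j}$)
$E{\left(2,6 \right)} 22 \cdot 34 = \frac{5 + 2 + 6 + 2 \left(5 + 2\right)}{3 + 2} \cdot 22 \cdot 34 = \frac{5 + 2 + 6 + 2 \cdot 7}{5} \cdot 22 \cdot 34 = \frac{5 + 2 + 6 + 14}{5} \cdot 22 \cdot 34 = \frac{1}{5} \cdot 27 \cdot 22 \cdot 34 = \frac{27}{5} \cdot 22 \cdot 34 = \frac{594}{5} \cdot 34 = \frac{20196}{5}$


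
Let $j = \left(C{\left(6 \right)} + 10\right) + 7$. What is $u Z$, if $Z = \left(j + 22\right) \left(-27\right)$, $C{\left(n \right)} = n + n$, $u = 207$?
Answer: $-285039$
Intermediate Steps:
$C{\left(n \right)} = 2 n$
$j = 29$ ($j = \left(2 \cdot 6 + 10\right) + 7 = \left(12 + 10\right) + 7 = 22 + 7 = 29$)
$Z = -1377$ ($Z = \left(29 + 22\right) \left(-27\right) = 51 \left(-27\right) = -1377$)
$u Z = 207 \left(-1377\right) = -285039$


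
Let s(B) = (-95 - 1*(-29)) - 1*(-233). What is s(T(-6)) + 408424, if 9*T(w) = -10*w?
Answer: 408591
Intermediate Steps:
T(w) = -10*w/9 (T(w) = (-10*w)/9 = -10*w/9)
s(B) = 167 (s(B) = (-95 + 29) + 233 = -66 + 233 = 167)
s(T(-6)) + 408424 = 167 + 408424 = 408591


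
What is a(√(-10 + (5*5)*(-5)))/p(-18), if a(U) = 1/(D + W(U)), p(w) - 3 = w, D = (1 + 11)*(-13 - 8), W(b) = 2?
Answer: 1/3750 ≈ 0.00026667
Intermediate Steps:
D = -252 (D = 12*(-21) = -252)
p(w) = 3 + w
a(U) = -1/250 (a(U) = 1/(-252 + 2) = 1/(-250) = -1/250)
a(√(-10 + (5*5)*(-5)))/p(-18) = -1/(250*(3 - 18)) = -1/250/(-15) = -1/250*(-1/15) = 1/3750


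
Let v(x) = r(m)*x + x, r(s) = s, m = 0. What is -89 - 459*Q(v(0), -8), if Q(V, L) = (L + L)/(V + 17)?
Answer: 343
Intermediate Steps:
v(x) = x (v(x) = 0*x + x = 0 + x = x)
Q(V, L) = 2*L/(17 + V) (Q(V, L) = (2*L)/(17 + V) = 2*L/(17 + V))
-89 - 459*Q(v(0), -8) = -89 - 918*(-8)/(17 + 0) = -89 - 918*(-8)/17 = -89 - 459*(-16/17) = -89 + 432 = 343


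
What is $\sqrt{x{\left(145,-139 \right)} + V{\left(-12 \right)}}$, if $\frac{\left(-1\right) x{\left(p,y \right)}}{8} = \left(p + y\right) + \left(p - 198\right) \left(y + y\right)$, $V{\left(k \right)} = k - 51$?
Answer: $i \sqrt{117983} \approx 343.49 i$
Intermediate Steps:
$V{\left(k \right)} = -51 + k$ ($V{\left(k \right)} = k - 51 = -51 + k$)
$x{\left(p,y \right)} = - 8 p - 8 y - 16 y \left(-198 + p\right)$ ($x{\left(p,y \right)} = - 8 \left(\left(p + y\right) + \left(p - 198\right) \left(y + y\right)\right) = - 8 \left(\left(p + y\right) + \left(-198 + p\right) 2 y\right) = - 8 \left(\left(p + y\right) + 2 y \left(-198 + p\right)\right) = - 8 \left(p + y + 2 y \left(-198 + p\right)\right) = - 8 p - 8 y - 16 y \left(-198 + p\right)$)
$\sqrt{x{\left(145,-139 \right)} + V{\left(-12 \right)}} = \sqrt{\left(\left(-8\right) 145 + 3160 \left(-139\right) - 2320 \left(-139\right)\right) - 63} = \sqrt{\left(-1160 - 439240 + 322480\right) - 63} = \sqrt{-117920 - 63} = \sqrt{-117983} = i \sqrt{117983}$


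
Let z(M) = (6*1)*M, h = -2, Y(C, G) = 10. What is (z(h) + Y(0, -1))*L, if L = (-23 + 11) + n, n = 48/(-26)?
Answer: 360/13 ≈ 27.692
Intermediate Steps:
n = -24/13 (n = 48*(-1/26) = -24/13 ≈ -1.8462)
z(M) = 6*M
L = -180/13 (L = (-23 + 11) - 24/13 = -12 - 24/13 = -180/13 ≈ -13.846)
(z(h) + Y(0, -1))*L = (6*(-2) + 10)*(-180/13) = (-12 + 10)*(-180/13) = -2*(-180/13) = 360/13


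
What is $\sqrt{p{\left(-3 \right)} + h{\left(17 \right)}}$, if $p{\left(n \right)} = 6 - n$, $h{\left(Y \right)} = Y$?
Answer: $\sqrt{26} \approx 5.099$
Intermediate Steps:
$\sqrt{p{\left(-3 \right)} + h{\left(17 \right)}} = \sqrt{\left(6 - -3\right) + 17} = \sqrt{\left(6 + 3\right) + 17} = \sqrt{9 + 17} = \sqrt{26}$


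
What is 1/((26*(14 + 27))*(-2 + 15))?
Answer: 1/13858 ≈ 7.2161e-5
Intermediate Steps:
1/((26*(14 + 27))*(-2 + 15)) = 1/((26*41)*13) = 1/(1066*13) = 1/13858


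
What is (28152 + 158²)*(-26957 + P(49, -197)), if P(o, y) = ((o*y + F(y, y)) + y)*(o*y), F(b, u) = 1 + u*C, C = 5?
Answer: 5553471407820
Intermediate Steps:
F(b, u) = 1 + 5*u (F(b, u) = 1 + u*5 = 1 + 5*u)
P(o, y) = o*y*(1 + 6*y + o*y) (P(o, y) = ((o*y + (1 + 5*y)) + y)*(o*y) = ((1 + 5*y + o*y) + y)*(o*y) = (1 + 6*y + o*y)*(o*y) = o*y*(1 + 6*y + o*y))
(28152 + 158²)*(-26957 + P(49, -197)) = (28152 + 158²)*(-26957 + 49*(-197)*(1 + 6*(-197) + 49*(-197))) = (28152 + 24964)*(-26957 + 49*(-197)*(1 - 1182 - 9653)) = 53116*(-26957 + 49*(-197)*(-10834)) = 53116*(-26957 + 104580602) = 53116*104553645 = 5553471407820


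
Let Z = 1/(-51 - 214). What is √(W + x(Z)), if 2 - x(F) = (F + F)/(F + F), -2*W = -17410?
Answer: √8706 ≈ 93.306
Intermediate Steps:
W = 8705 (W = -½*(-17410) = 8705)
Z = -1/265 (Z = 1/(-265) = -1/265 ≈ -0.0037736)
x(F) = 1 (x(F) = 2 - (F + F)/(F + F) = 2 - 2*F/(2*F) = 2 - 2*F*1/(2*F) = 2 - 1*1 = 2 - 1 = 1)
√(W + x(Z)) = √(8705 + 1) = √8706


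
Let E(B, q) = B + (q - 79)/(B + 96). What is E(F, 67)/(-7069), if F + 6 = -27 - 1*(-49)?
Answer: -445/197932 ≈ -0.0022482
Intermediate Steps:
F = 16 (F = -6 + (-27 - 1*(-49)) = -6 + (-27 + 49) = -6 + 22 = 16)
E(B, q) = B + (-79 + q)/(96 + B)
E(F, 67)/(-7069) = ((-79 + 67 + 16² + 96*16)/(96 + 16))/(-7069) = ((-79 + 67 + 256 + 1536)/112)*(-1/7069) = ((1/112)*1780)*(-1/7069) = (445/28)*(-1/7069) = -445/197932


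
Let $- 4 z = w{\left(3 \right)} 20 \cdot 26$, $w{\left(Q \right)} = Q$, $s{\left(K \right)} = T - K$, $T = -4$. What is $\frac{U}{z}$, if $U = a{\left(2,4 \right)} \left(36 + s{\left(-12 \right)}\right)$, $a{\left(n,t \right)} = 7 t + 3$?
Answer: $- \frac{682}{195} \approx -3.4974$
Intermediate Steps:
$s{\left(K \right)} = -4 - K$
$a{\left(n,t \right)} = 3 + 7 t$
$U = 1364$ ($U = \left(3 + 7 \cdot 4\right) \left(36 - -8\right) = \left(3 + 28\right) \left(36 + \left(-4 + 12\right)\right) = 31 \left(36 + 8\right) = 31 \cdot 44 = 1364$)
$z = -390$ ($z = - \frac{3 \cdot 20 \cdot 26}{4} = - \frac{60 \cdot 26}{4} = \left(- \frac{1}{4}\right) 1560 = -390$)
$\frac{U}{z} = \frac{1364}{-390} = 1364 \left(- \frac{1}{390}\right) = - \frac{682}{195}$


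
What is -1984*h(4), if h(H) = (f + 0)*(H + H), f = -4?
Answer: 63488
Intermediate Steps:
h(H) = -8*H (h(H) = (-4 + 0)*(H + H) = -8*H)
-1984*h(4) = -(-15872)*4 = -1984*(-32) = 63488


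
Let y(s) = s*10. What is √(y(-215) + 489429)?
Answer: √487279 ≈ 698.05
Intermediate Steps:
y(s) = 10*s
√(y(-215) + 489429) = √(10*(-215) + 489429) = √(-2150 + 489429) = √487279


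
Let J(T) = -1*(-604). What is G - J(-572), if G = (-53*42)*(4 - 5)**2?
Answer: -2830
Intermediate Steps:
J(T) = 604
G = -2226 (G = -2226*(-1)**2 = -2226*1 = -2226)
G - J(-572) = -2226 - 1*604 = -2226 - 604 = -2830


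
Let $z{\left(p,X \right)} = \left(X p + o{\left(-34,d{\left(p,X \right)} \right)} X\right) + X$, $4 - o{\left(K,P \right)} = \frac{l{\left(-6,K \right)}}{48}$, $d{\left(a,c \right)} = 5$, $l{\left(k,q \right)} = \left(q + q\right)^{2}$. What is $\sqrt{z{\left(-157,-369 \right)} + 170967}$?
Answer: $9 \sqrt{3242} \approx 512.45$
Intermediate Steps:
$l{\left(k,q \right)} = 4 q^{2}$ ($l{\left(k,q \right)} = \left(2 q\right)^{2} = 4 q^{2}$)
$o{\left(K,P \right)} = 4 - \frac{K^{2}}{12}$ ($o{\left(K,P \right)} = 4 - \frac{4 K^{2}}{48} = 4 - 4 K^{2} \cdot \frac{1}{48} = 4 - \frac{K^{2}}{12}$)
$z{\left(p,X \right)} = - \frac{274 X}{3} + X p$ ($z{\left(p,X \right)} = \left(X p + \left(4 - \frac{\left(-34\right)^{2}}{12}\right) X\right) + X = \left(X p + \left(4 - \frac{289}{3}\right) X\right) + X = \left(X p - \frac{277 X}{3}\right) + X = \left(- \frac{277 X}{3} + X p\right) + X = - \frac{274 X}{3} + X p$)
$\sqrt{z{\left(-157,-369 \right)} + 170967} = \sqrt{\frac{1}{3} \left(-369\right) \left(-274 + 3 \left(-157\right)\right) + 170967} = \sqrt{\frac{1}{3} \left(-369\right) \left(-274 - 471\right) + 170967} = \sqrt{\frac{1}{3} \left(-369\right) \left(-745\right) + 170967} = \sqrt{91635 + 170967} = \sqrt{262602} = 9 \sqrt{3242}$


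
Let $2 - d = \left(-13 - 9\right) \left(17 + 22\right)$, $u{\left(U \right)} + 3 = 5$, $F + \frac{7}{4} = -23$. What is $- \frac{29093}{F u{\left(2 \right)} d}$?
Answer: $\frac{29093}{42570} \approx 0.68342$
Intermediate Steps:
$F = - \frac{99}{4}$ ($F = - \frac{7}{4} - 23 = - \frac{99}{4} \approx -24.75$)
$u{\left(U \right)} = 2$ ($u{\left(U \right)} = -3 + 5 = 2$)
$d = 860$ ($d = 2 - \left(-13 - 9\right) \left(17 + 22\right) = 2 - \left(-22\right) 39 = 2 - -858 = 2 + 858 = 860$)
$- \frac{29093}{F u{\left(2 \right)} d} = - \frac{29093}{\left(- \frac{99}{4}\right) 2 \cdot 860} = - \frac{29093}{\left(- \frac{99}{2}\right) 860} = - \frac{29093}{-42570} = \left(-29093\right) \left(- \frac{1}{42570}\right) = \frac{29093}{42570}$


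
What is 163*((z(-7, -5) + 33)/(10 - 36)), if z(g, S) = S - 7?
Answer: -3423/26 ≈ -131.65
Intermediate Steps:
z(g, S) = -7 + S
163*((z(-7, -5) + 33)/(10 - 36)) = 163*(((-7 - 5) + 33)/(10 - 36)) = 163*((-12 + 33)/(-26)) = 163*(21*(-1/26)) = 163*(-21/26) = -3423/26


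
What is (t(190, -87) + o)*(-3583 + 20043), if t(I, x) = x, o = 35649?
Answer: 585350520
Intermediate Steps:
(t(190, -87) + o)*(-3583 + 20043) = (-87 + 35649)*(-3583 + 20043) = 35562*16460 = 585350520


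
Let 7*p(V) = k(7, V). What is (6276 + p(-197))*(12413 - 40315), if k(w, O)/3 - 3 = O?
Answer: -172793100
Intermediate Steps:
k(w, O) = 9 + 3*O
p(V) = 9/7 + 3*V/7 (p(V) = (9 + 3*V)/7 = 9/7 + 3*V/7)
(6276 + p(-197))*(12413 - 40315) = (6276 + (9/7 + (3/7)*(-197)))*(12413 - 40315) = (6276 + (9/7 - 591/7))*(-27902) = (6276 - 582/7)*(-27902) = (43350/7)*(-27902) = -172793100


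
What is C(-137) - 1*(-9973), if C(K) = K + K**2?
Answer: 28605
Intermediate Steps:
C(-137) - 1*(-9973) = -137*(1 - 137) - 1*(-9973) = -137*(-136) + 9973 = 18632 + 9973 = 28605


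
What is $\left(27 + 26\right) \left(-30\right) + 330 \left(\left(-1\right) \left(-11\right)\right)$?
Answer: $2040$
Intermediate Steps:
$\left(27 + 26\right) \left(-30\right) + 330 \left(\left(-1\right) \left(-11\right)\right) = 53 \left(-30\right) + 330 \cdot 11 = -1590 + 3630 = 2040$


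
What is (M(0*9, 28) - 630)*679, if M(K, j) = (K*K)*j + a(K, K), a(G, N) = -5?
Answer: -431165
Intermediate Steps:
M(K, j) = -5 + j*K² (M(K, j) = (K*K)*j - 5 = K²*j - 5 = j*K² - 5 = -5 + j*K²)
(M(0*9, 28) - 630)*679 = ((-5 + 28*(0*9)²) - 630)*679 = ((-5 + 28*0²) - 630)*679 = ((-5 + 28*0) - 630)*679 = ((-5 + 0) - 630)*679 = (-5 - 630)*679 = -635*679 = -431165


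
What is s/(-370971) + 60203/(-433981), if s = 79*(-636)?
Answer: -176208583/53664788517 ≈ -0.0032835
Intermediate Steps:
s = -50244
s/(-370971) + 60203/(-433981) = -50244/(-370971) + 60203/(-433981) = -50244*(-1/370971) + 60203*(-1/433981) = 16748/123657 - 60203/433981 = -176208583/53664788517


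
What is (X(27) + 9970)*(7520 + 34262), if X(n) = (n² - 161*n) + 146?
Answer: 271499436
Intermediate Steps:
X(n) = 146 + n² - 161*n
(X(27) + 9970)*(7520 + 34262) = ((146 + 27² - 161*27) + 9970)*(7520 + 34262) = ((146 + 729 - 4347) + 9970)*41782 = (-3472 + 9970)*41782 = 6498*41782 = 271499436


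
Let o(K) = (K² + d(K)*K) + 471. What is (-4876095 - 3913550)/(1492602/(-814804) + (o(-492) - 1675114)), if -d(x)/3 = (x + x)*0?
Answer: 3580918952290/583636296059 ≈ 6.1355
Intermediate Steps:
d(x) = 0 (d(x) = -3*(x + x)*0 = -3*2*x*0 = -3*0 = 0)
o(K) = 471 + K² (o(K) = (K² + 0*K) + 471 = (K² + 0) + 471 = K² + 471 = 471 + K²)
(-4876095 - 3913550)/(1492602/(-814804) + (o(-492) - 1675114)) = (-4876095 - 3913550)/(1492602/(-814804) + ((471 + (-492)²) - 1675114)) = -8789645/(1492602*(-1/814804) + ((471 + 242064) - 1675114)) = -8789645/(-746301/407402 + (242535 - 1675114)) = -8789645/(-746301/407402 - 1432579) = -8789645/(-583636296059/407402) = -8789645*(-407402/583636296059) = 3580918952290/583636296059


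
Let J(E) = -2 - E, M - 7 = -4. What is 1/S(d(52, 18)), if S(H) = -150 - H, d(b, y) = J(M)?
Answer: -1/145 ≈ -0.0068966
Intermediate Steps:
M = 3 (M = 7 - 4 = 3)
d(b, y) = -5 (d(b, y) = -2 - 1*3 = -2 - 3 = -5)
1/S(d(52, 18)) = 1/(-150 - 1*(-5)) = 1/(-150 + 5) = 1/(-145) = -1/145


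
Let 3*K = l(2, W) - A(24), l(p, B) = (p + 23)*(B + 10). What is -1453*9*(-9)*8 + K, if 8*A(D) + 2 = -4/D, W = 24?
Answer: 135623149/144 ≈ 9.4183e+5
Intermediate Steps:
l(p, B) = (10 + B)*(23 + p) (l(p, B) = (23 + p)*(10 + B) = (10 + B)*(23 + p))
A(D) = -¼ - 1/(2*D) (A(D) = -¼ + (-4/D)/8 = -¼ - 1/(2*D))
K = 40813/144 (K = ((230 + 10*2 + 23*24 + 24*2) - (-2 - 1*24)/(4*24))/3 = ((230 + 20 + 552 + 48) - (-2 - 24)/(4*24))/3 = (850 - (-26)/(4*24))/3 = (850 - 1*(-13/48))/3 = (850 + 13/48)/3 = (⅓)*(40813/48) = 40813/144 ≈ 283.42)
-1453*9*(-9)*8 + K = -1453*9*(-9)*8 + 40813/144 = -(-117693)*8 + 40813/144 = -1453*(-648) + 40813/144 = 941544 + 40813/144 = 135623149/144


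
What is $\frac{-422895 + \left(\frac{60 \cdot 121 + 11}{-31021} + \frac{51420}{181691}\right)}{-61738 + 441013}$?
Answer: $- \frac{2383535965294786}{2137683602709525} \approx -1.115$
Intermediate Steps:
$\frac{-422895 + \left(\frac{60 \cdot 121 + 11}{-31021} + \frac{51420}{181691}\right)}{-61738 + 441013} = \frac{-422895 + \left(\left(7260 + 11\right) \left(- \frac{1}{31021}\right) + 51420 \cdot \frac{1}{181691}\right)}{379275} = \left(-422895 + \left(7271 \left(- \frac{1}{31021}\right) + \frac{51420}{181691}\right)\right) \frac{1}{379275} = \left(-422895 + \left(- \frac{7271}{31021} + \frac{51420}{181691}\right)\right) \frac{1}{379275} = \left(-422895 + \frac{274024559}{5636236511}\right) \frac{1}{379275} = \left(- \frac{2383535965294786}{5636236511}\right) \frac{1}{379275} = - \frac{2383535965294786}{2137683602709525}$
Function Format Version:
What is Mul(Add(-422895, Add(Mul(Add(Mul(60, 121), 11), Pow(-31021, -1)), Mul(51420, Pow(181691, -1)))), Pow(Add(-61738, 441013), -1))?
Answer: Rational(-2383535965294786, 2137683602709525) ≈ -1.1150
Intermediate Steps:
Mul(Add(-422895, Add(Mul(Add(Mul(60, 121), 11), Pow(-31021, -1)), Mul(51420, Pow(181691, -1)))), Pow(Add(-61738, 441013), -1)) = Mul(Add(-422895, Add(Mul(Add(7260, 11), Rational(-1, 31021)), Mul(51420, Rational(1, 181691)))), Pow(379275, -1)) = Mul(Add(-422895, Add(Mul(7271, Rational(-1, 31021)), Rational(51420, 181691))), Rational(1, 379275)) = Mul(Add(-422895, Add(Rational(-7271, 31021), Rational(51420, 181691))), Rational(1, 379275)) = Mul(Add(-422895, Rational(274024559, 5636236511)), Rational(1, 379275)) = Mul(Rational(-2383535965294786, 5636236511), Rational(1, 379275)) = Rational(-2383535965294786, 2137683602709525)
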